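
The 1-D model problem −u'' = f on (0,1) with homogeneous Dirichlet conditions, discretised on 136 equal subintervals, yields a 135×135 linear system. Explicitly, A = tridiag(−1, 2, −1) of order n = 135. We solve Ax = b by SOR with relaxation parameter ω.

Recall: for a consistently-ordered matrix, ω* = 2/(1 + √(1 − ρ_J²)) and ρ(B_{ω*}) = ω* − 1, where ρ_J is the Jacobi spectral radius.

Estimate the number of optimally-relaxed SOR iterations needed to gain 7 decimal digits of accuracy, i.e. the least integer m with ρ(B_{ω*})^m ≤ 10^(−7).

m = 349

[ρ_J] n=135: ρ(B_J) = cos(π/(n+1)) = cos(π/136) = 0.9997332.
root = sin(π/136) = 0.0230979  (since 1−cos² = sin²).
ω* = 2 / (1 + 0.0230979) = 2 / 1.0230979 ≈ 1.9548471.
ρ_SOR = ω* − 1 ≈ 0.9548471.
For 7 digits: m = 7·ln10 / (−ln 0.9548471) = 16.1181/0.0462041 = 348.846; round up → m = 349.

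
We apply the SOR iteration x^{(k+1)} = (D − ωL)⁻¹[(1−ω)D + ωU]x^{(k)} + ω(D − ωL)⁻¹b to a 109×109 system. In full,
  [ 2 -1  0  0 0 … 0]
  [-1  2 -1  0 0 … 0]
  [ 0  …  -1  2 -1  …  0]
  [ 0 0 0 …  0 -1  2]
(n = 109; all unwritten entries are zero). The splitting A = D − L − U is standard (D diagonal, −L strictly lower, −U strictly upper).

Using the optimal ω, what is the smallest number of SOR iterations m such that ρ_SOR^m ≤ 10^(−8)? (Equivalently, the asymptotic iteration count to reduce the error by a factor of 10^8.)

[ρ_J] n=109: ρ(B_J) = cos(π/(n+1)) = cos(π/110) = 0.9995922.
√(1−ρ_J²) simplifies to sin(π/110) = 0.0285561.
Then 2/(1+√(1−ρ_J²)) = 2/(1+0.0285561); ω* = 2/1.0285561 = 1.9444734.
At ω = 1.9444734 every |λ(B_ω)| = ω−1, so ρ_SOR = 0.9444734.
Need (0.9444734)^m ≤ 10^(−8): m ≥ 8·ln10/|ln 0.9444734| = 18.4207/0.0571278 = 322.447 ⇒ m = 323.

m = 323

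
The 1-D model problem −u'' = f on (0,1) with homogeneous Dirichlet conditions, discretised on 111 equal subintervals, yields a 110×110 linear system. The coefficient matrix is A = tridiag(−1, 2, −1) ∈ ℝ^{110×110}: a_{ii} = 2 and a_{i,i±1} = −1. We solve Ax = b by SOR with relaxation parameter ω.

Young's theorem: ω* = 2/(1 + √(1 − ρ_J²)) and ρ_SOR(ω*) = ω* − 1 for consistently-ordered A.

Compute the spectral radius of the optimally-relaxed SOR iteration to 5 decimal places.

B_J for the 110×110 system has eigenvalues cos(kπ/111); ρ_J = cos(π/111) = 0.99960.
1 − cos²(π/111) = sin²(π/111) ⇒ √(1−ρ_J²) = sin(π/111) = 0.028299.
[ω*] 2 ÷ (1 + 0.028299) = 2 ÷ 1.028299 = 1.94496.
At ω = 1.94496 every |λ(B_ω)| = ω−1, so ρ_SOR = 0.94496.

ρ_SOR = 0.94496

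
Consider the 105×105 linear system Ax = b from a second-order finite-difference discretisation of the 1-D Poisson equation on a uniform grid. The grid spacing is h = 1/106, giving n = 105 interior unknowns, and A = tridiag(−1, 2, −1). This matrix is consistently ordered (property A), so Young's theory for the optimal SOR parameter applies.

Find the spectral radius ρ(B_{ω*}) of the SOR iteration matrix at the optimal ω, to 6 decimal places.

ρ_SOR = 0.942439

spectrum of D⁻¹(L+U) = {cos(kπ/106) : 1≤k≤105}; ρ_J = cos(π/106) = 0.999561.
√(1−ρ_J²) = |sin(π/106)| = 0.0296333
So ω* = 2/1.0296333 = 1.942439 (Young).
ρ_SOR = ω* − 1 = 1.942439 − 1 = 0.942439.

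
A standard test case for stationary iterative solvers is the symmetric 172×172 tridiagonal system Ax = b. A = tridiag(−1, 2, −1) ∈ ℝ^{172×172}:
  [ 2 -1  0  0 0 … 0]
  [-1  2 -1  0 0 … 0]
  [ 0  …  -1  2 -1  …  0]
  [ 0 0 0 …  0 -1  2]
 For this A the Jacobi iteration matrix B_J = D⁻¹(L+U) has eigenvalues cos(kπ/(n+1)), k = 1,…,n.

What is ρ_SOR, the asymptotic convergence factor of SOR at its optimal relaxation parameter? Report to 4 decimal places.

ρ_SOR = 0.9643

B_J for the 172×172 system has eigenvalues cos(kπ/173); ρ_J = cos(π/173) = 0.9998.
√(1−ρ_J²) simplifies to sin(π/173) = 0.01816.
Then 2/(1+√(1−ρ_J²)) = 2/(1+0.01816); ω* = 2/1.01816 = 1.9643.
and ρ(B_{ω*}) = 1.9643 − 1 = 0.9643.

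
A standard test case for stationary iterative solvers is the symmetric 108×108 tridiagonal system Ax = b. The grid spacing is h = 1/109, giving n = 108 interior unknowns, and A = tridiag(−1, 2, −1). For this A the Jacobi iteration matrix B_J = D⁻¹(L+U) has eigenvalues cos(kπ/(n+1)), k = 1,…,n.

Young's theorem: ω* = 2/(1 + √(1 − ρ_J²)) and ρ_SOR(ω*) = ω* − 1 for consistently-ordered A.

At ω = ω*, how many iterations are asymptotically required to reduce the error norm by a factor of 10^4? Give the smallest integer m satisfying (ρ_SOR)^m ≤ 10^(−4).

m = 160

[ρ_J] n=108: ρ(B_J) = cos(π/(n+1)) = cos(π/109) = 0.9995847.
√(1 − cos²(π/109)) = sin(π/109) ≈ 0.0288180.
ω* = 2 / (1 + 0.0288180) = 2 / 1.0288180 ≈ 1.9439784.
Hence ρ(B_{ω*}) = 1.9439784 − 1 = 0.9439784.
4·ln10 = 9.21034; −ln(0.9439784) = 0.057652; m = ⌈9.21034/0.057652⌉ = ⌈159.758⌉ = 160.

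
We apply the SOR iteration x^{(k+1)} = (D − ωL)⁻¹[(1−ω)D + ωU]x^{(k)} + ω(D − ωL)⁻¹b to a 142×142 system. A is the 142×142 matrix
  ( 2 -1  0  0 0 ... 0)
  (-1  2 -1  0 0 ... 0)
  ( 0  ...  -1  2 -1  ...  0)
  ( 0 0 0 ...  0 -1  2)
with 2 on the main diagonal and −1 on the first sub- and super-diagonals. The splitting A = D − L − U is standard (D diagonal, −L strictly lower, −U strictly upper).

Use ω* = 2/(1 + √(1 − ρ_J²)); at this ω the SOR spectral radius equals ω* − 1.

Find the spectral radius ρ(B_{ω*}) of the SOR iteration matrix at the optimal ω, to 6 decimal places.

With n=142, ρ(Jacobi) = cos(π/143) = 0.999759.
1 − cos²(π/143) = sin²(π/143) ⇒ √(1−ρ_J²) = sin(π/143) = 0.0219674.
ω* = 2/(1+0.0219674) = 1.957010
ρ(B_{ω*}) = ω*−1 = 0.957010

ρ_SOR = 0.957010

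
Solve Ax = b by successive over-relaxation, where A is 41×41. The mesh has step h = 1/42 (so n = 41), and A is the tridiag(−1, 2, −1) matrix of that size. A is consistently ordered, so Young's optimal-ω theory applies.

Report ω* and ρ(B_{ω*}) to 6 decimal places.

ω* = 1.860932, ρ_SOR = 0.860932

spectrum of D⁻¹(L+U) = {cos(kπ/42) : 1≤k≤41}; ρ_J = cos(π/42) = 0.997204.
root = sin(π/42) = 0.0747301  (since 1−cos² = sin²).
ω* = 2/(1 + 0.0747301) = 2/1.0747301 = 1.860932.
At ω = 1.860932 every |λ(B_ω)| = ω−1, so ρ_SOR = 0.860932.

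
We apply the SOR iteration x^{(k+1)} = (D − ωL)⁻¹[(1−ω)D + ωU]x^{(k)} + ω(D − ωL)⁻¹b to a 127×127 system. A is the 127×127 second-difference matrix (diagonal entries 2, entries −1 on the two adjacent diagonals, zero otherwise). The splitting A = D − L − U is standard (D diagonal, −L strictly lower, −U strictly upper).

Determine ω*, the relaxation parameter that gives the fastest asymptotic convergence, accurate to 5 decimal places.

ω* = 1.95209

½·tridiag(1,0,1) at n=127: λ_k = cos(kπ/128); max |λ| at k=1 ⇒ ρ_J = cos(π/128) ≈ 0.99970.
√(1 − cos²(π/128)) = sin(π/128) ≈ 0.024541.
[ω*] 2 ÷ (1 + 0.024541) = 2 ÷ 1.024541 = 1.95209.
ρ_SOR = ω* − 1 ≈ 0.95209.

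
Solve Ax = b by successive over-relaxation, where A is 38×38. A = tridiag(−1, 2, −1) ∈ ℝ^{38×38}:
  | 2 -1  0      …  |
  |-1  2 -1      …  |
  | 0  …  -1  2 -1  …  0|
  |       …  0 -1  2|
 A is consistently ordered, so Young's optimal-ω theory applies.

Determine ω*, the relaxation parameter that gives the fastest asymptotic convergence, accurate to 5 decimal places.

ω* = 1.85105

n=38: λ(B_J) = 1 − λ(A)/2 = cos(kπ/39); k=1 gives ρ_J = 0.99676.
√(1−ρ_J²) = |sin(π/39)| = 0.080467
Then 2/(1+√(1−ρ_J²)) = 2/(1+0.080467); ω* = 2/1.080467 = 1.85105.
ρ(B_{ω*}) = ω*−1 = 0.85105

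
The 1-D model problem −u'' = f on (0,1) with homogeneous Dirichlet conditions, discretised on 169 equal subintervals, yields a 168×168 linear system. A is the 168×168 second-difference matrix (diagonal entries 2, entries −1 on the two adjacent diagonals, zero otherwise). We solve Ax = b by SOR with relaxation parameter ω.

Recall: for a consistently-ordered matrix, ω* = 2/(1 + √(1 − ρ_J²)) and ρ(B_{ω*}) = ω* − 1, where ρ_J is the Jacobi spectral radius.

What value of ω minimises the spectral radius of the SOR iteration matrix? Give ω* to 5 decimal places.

ω* = 1.96350

n=168: λ(B_J) = 1 − λ(A)/2 = cos(kπ/169); k=1 gives ρ_J = 0.99983.
√(1 − cos²(π/169)) = sin(π/169) ≈ 0.018588.
[ω*] 2 ÷ (1 + 0.018588) = 2 ÷ 1.018588 = 1.96350.
and ρ(B_{ω*}) = 1.96350 − 1 = 0.96350.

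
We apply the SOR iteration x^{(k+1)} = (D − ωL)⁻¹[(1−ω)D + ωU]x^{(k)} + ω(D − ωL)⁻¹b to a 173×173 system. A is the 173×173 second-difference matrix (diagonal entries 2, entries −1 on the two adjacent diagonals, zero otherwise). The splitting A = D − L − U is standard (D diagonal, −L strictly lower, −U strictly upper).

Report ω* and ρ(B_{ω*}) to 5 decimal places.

ω* = 1.96453, ρ_SOR = 0.96453

spectrum of D⁻¹(L+U) = {cos(kπ/174) : 1≤k≤173}; ρ_J = cos(π/174) = 0.99984.
1 − cos²(π/174) = sin²(π/174) ⇒ √(1−ρ_J²) = sin(π/174) = 0.018054.
ω* = 2 / (1 + 0.018054) = 2 / 1.018054 ≈ 1.96453.
[ρ_SOR] ω* − 1 = 0.96453.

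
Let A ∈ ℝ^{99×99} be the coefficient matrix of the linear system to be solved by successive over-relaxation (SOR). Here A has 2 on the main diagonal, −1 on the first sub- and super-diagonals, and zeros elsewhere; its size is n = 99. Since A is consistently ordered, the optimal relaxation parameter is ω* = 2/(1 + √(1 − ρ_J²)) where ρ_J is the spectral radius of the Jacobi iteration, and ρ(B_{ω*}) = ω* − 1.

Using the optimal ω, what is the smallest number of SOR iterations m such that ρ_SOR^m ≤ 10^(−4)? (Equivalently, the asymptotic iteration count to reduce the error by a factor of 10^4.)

m = 147

ρ_J = max_k |cos(kπ/100)| = cos(π/100) = 0.9995066
√(1−ρ_J²) simplifies to sin(π/100) = 0.0314108.
So ω* = 2/1.0314108 = 1.9390916 (Young).
ρ_SOR = ω* − 1 = 1.9390916 − 1 = 0.9390916.
Need (0.9390916)^m ≤ 10^(−4): m ≥ 4·ln10/|ln 0.9390916| = 9.21034/0.0628423 = 146.563 ⇒ m = 147.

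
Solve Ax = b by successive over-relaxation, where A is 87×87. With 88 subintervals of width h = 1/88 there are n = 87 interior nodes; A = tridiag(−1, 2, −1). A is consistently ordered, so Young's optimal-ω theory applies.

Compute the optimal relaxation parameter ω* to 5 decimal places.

ω* = 1.93108

n=87: λ(B_J) = 1 − λ(A)/2 = cos(kπ/88); k=1 gives ρ_J = 0.99936.
root = sin(π/88) = 0.035692  (since 1−cos² = sin²).
ω* = 2/(1 + 0.035692) = 2/1.035692 = 1.93108.
[ρ_SOR] ω* − 1 = 0.93108.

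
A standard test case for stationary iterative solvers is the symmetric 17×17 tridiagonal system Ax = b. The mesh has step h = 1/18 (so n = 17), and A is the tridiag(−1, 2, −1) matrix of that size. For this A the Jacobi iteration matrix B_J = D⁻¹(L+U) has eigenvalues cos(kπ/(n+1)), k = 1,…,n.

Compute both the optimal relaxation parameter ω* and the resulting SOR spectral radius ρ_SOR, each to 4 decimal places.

ρ_J = max_k |cos(kπ/18)| = cos(π/18) = 0.9848
root = sin(π/18) = 0.17365  (since 1−cos² = sin²).
[ω*] 2 ÷ (1 + 0.17365) = 2 ÷ 1.17365 = 1.7041.
and ρ(B_{ω*}) = 1.7041 − 1 = 0.7041.

ω* = 1.7041, ρ_SOR = 0.7041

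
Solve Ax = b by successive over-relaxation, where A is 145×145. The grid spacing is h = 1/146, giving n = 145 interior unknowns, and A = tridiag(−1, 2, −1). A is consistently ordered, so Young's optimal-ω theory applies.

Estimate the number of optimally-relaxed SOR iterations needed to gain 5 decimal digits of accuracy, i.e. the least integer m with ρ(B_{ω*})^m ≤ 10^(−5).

m = 268

B_J for the 145×145 system has eigenvalues cos(kπ/146); ρ_J = cos(π/146) = 0.9997685.
√(1−ρ_J²) simplifies to sin(π/146) = 0.0215161.
So ω* = 2/1.0215161 = 1.9578742 (Young).
[ρ_SOR] ω* − 1 = 0.9578742.
5·ln10 = 11.5129; −ln(0.9578742) = 0.0430388; m = ⌈11.5129/0.0430388⌉ = ⌈267.500⌉ = 268.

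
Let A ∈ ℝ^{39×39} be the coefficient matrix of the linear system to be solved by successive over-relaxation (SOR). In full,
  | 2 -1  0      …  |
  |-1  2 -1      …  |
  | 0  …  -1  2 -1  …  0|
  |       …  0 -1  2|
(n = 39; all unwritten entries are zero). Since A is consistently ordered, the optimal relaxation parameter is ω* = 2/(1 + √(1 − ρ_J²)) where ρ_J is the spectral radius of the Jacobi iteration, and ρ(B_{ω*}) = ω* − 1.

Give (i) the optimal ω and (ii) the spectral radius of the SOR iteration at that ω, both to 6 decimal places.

spectrum of D⁻¹(L+U) = {cos(kπ/40) : 1≤k≤39}; ρ_J = cos(π/40) = 0.996917.
√(1 − cos²(π/40)) = sin(π/40) ≈ 0.0784591.
[ω*] 2 ÷ (1 + 0.0784591) = 2 ÷ 1.0784591 = 1.854498.
ρ_SOR = ω* − 1 = 1.854498 − 1 = 0.854498.

ω* = 1.854498, ρ_SOR = 0.854498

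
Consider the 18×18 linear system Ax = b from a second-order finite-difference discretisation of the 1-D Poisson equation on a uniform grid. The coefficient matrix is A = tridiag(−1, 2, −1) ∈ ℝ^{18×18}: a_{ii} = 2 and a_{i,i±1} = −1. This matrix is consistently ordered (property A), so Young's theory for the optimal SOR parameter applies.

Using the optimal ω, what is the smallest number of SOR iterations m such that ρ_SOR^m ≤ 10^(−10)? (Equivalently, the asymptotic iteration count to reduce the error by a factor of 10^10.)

n=18: λ(B_J) = 1 − λ(A)/2 = cos(kπ/19); k=1 gives ρ_J = 0.9863613.
root = sin(π/19) = 0.1645946  (since 1−cos² = sin²).
So ω* = 2/1.1645946 = 1.7173358 (Young).
and ρ(B_{ω*}) = 1.7173358 − 1 = 0.7173358.
(0.7173358)^m ≤ 10^{−10}  ⇒  m·ln(0.7173358) ≤ −10·ln10  ⇒  m ≥ 69.311  ⇒  m = 70

m = 70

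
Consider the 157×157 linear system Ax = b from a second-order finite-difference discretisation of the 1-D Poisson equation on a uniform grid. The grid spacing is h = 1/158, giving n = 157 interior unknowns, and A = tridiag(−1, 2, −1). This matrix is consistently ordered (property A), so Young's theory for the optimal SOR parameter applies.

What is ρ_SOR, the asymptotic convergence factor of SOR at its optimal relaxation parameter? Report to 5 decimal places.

ρ_SOR = 0.96101

[ρ_J] n=157: ρ(B_J) = cos(π/(n+1)) = cos(π/158) = 0.99980.
√(1 − cos²(π/158)) = sin(π/158) ≈ 0.019882.
So ω* = 2/1.019882 = 1.96101 (Young).
Hence ρ(B_{ω*}) = 1.96101 − 1 = 0.96101.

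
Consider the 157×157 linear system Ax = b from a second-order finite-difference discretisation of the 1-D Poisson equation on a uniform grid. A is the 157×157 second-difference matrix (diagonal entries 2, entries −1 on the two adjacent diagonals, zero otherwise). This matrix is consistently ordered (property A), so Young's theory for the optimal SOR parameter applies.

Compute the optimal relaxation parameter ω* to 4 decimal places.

With n=157, ρ(Jacobi) = cos(π/158) = 0.9998.
√(1−ρ_J²) = |sin(π/158)| = 0.01988
Young: ω* = 2/(1+√(1−ρ_J²)) = 2/(1+0.01988) = 2/1.01988 = 1.9610.
Hence ρ(B_{ω*}) = 1.9610 − 1 = 0.9610.

ω* = 1.9610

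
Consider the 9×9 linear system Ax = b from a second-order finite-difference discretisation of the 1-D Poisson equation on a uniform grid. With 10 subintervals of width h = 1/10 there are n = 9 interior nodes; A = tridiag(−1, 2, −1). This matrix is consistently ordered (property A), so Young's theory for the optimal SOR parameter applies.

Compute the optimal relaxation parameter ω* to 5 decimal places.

ω* = 1.52786

With n=9, ρ(Jacobi) = cos(π/10) = 0.95106.
√(1−ρ_J²) simplifies to sin(π/10) = 0.309017.
So ω* = 2/1.309017 = 1.52786 (Young).
At ω = 1.52786 every |λ(B_ω)| = ω−1, so ρ_SOR = 0.52786.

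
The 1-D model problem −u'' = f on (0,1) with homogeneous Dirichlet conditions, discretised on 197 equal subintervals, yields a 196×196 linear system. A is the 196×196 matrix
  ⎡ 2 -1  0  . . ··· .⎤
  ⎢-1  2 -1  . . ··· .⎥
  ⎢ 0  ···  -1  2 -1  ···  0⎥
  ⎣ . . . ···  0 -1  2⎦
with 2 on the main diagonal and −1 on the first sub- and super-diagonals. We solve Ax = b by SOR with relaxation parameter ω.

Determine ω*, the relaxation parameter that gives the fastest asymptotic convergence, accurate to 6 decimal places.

½·tridiag(1,0,1) at n=196: λ_k = cos(kπ/197); max |λ| at k=1 ⇒ ρ_J = cos(π/197) ≈ 0.999873.
√(1 − cos²(π/197)) = sin(π/197) ≈ 0.0159465.
ω* = 2 / (1 + 0.0159465) = 2 / 1.0159465 ≈ 1.968608.
ρ_SOR = ω* − 1 = 1.968608 − 1 = 0.968608.

ω* = 1.968608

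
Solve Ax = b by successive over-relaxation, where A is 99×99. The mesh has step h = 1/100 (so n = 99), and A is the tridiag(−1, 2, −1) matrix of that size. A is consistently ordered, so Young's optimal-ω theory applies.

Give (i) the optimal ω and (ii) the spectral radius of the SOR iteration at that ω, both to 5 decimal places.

With n=99, ρ(Jacobi) = cos(π/100) = 0.99951.
√(1 − cos²(π/100)) = sin(π/100) ≈ 0.031411.
[ω*] 2 ÷ (1 + 0.031411) = 2 ÷ 1.031411 = 1.93909.
and ρ(B_{ω*}) = 1.93909 − 1 = 0.93909.

ω* = 1.93909, ρ_SOR = 0.93909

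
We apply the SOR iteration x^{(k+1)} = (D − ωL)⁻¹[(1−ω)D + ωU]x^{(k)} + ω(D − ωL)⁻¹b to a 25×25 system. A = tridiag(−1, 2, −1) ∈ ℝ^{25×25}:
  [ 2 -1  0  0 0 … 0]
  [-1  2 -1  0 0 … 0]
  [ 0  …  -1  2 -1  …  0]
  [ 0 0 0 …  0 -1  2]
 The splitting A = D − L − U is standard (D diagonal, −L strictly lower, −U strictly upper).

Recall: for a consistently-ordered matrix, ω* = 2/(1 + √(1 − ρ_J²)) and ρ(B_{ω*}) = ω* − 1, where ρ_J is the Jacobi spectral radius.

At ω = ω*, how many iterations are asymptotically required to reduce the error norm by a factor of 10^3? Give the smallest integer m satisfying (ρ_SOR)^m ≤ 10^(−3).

m = 29

[ρ_J] n=25: ρ(B_J) = cos(π/(n+1)) = cos(π/26) = 0.9927089.
√(1−ρ_J²) = |sin(π/26)| = 0.1205367
ω* = 2/(1 + 0.1205367) = 2/1.1205367 = 1.7848590.
ρ_SOR = ω* − 1 ≈ 0.7848590.
For 3 digits: m = 3·ln10 / (−ln 0.7848590) = 6.90776/0.242251 = 28.515; round up → m = 29.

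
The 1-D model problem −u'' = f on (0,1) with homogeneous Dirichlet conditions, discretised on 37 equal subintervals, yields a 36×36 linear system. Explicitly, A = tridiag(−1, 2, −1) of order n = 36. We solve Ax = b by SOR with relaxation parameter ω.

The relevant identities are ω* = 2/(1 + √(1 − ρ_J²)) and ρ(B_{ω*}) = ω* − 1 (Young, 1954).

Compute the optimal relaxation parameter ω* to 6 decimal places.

B_J for the 36×36 system has eigenvalues cos(kπ/37); ρ_J = cos(π/37) = 0.996397.
√(1−ρ_J²) simplifies to sin(π/37) = 0.0848059.
So ω* = 2/1.0848059 = 1.843648 (Young).
Hence ρ(B_{ω*}) = 1.843648 − 1 = 0.843648.

ω* = 1.843648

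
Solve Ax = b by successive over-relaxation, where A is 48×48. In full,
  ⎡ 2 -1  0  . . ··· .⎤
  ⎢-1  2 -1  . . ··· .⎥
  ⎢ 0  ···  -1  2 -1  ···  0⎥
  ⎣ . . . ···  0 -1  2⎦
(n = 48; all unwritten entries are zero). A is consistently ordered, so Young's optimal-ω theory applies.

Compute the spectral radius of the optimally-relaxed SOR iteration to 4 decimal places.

With n=48, ρ(Jacobi) = cos(π/49) = 0.9979.
√(1−ρ_J²) = |sin(π/49)| = 0.06407
Young: ω* = 2/(1+√(1−ρ_J²)) = 2/(1+0.06407) = 2/1.06407 = 1.8796.
ρ_SOR = ω* − 1 ≈ 0.8796.

ρ_SOR = 0.8796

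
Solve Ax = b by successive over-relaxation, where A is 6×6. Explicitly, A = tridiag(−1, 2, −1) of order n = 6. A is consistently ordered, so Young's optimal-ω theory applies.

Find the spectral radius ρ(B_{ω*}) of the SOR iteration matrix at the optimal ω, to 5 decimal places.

With n=6, ρ(Jacobi) = cos(π/7) = 0.90097.
root = sin(π/7) = 0.433884  (since 1−cos² = sin²).
[ω*] 2 ÷ (1 + 0.433884) = 2 ÷ 1.433884 = 1.39481.
[ρ_SOR] ω* − 1 = 0.39481.

ρ_SOR = 0.39481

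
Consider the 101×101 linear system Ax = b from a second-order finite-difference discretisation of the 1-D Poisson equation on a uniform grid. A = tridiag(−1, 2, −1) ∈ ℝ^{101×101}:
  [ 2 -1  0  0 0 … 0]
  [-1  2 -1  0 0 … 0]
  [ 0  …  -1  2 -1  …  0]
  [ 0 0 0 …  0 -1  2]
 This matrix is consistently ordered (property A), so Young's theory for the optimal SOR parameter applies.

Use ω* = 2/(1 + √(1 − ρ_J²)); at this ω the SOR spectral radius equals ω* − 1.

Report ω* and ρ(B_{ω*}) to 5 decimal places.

n=101: λ(B_J) = 1 − λ(A)/2 = cos(kπ/102); k=1 gives ρ_J = 0.99953.
1 − cos²(π/102) = sin²(π/102) ⇒ √(1−ρ_J²) = sin(π/102) = 0.030795.
ω* = 2/(1 + 0.030795) = 2/1.030795 = 1.94025.
ρ_SOR = ω* − 1 ≈ 0.94025.

ω* = 1.94025, ρ_SOR = 0.94025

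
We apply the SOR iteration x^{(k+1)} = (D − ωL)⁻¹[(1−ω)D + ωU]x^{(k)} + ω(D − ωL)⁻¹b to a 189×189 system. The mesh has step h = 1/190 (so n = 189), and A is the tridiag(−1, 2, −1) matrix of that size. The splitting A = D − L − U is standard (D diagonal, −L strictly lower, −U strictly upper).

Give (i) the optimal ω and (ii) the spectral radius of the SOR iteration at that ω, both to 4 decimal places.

ω* = 1.9675, ρ_SOR = 0.9675

½·tridiag(1,0,1) at n=189: λ_k = cos(kπ/190); max |λ| at k=1 ⇒ ρ_J = cos(π/190) ≈ 0.9999.
√(1−ρ_J²) = |sin(π/190)| = 0.01653
ω* = 2/(1+0.01653) = 1.9675
At ω = 1.9675 every |λ(B_ω)| = ω−1, so ρ_SOR = 0.9675.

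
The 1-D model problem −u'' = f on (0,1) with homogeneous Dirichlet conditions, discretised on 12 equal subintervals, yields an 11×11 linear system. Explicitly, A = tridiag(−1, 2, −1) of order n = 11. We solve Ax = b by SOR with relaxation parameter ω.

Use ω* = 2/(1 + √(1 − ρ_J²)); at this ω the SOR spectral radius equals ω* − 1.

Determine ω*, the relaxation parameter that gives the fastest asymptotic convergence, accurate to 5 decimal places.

ω* = 1.58879

ρ_J = max_k |cos(kπ/12)| = cos(π/12) = 0.96593
1 − cos²(π/12) = sin²(π/12) ⇒ √(1−ρ_J²) = sin(π/12) = 0.258819.
Young: ω* = 2/(1+√(1−ρ_J²)) = 2/(1+0.258819) = 2/1.258819 = 1.58879.
ρ_SOR = ω* − 1 ≈ 0.58879.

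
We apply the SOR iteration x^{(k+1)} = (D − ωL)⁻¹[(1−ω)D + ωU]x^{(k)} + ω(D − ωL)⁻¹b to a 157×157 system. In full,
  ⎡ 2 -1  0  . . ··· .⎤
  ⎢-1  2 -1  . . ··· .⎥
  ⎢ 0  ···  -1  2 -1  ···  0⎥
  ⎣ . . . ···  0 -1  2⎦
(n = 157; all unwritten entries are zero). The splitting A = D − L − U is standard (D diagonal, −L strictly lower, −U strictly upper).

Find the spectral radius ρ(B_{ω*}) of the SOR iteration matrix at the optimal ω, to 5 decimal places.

ρ_SOR = 0.96101

½·tridiag(1,0,1) at n=157: λ_k = cos(kπ/158); max |λ| at k=1 ⇒ ρ_J = cos(π/158) ≈ 0.99980.
√(1−ρ_J²) simplifies to sin(π/158) = 0.019882.
Young: ω* = 2/(1+√(1−ρ_J²)) = 2/(1+0.019882) = 2/1.019882 = 1.96101.
At ω = 1.96101 every |λ(B_ω)| = ω−1, so ρ_SOR = 0.96101.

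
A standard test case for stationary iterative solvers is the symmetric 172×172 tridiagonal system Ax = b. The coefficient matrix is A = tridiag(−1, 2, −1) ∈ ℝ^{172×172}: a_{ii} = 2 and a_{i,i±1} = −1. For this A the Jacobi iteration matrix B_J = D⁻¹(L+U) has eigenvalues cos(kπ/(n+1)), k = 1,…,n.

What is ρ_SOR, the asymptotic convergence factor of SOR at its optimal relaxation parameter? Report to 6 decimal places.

[ρ_J] n=172: ρ(B_J) = cos(π/(n+1)) = cos(π/173) = 0.999835.
√(1−ρ_J²) = |sin(π/173)| = 0.0181585
ω* = 2/(1+0.0181585) = 1.964331
ρ_SOR = ω* − 1 ≈ 0.964331.

ρ_SOR = 0.964331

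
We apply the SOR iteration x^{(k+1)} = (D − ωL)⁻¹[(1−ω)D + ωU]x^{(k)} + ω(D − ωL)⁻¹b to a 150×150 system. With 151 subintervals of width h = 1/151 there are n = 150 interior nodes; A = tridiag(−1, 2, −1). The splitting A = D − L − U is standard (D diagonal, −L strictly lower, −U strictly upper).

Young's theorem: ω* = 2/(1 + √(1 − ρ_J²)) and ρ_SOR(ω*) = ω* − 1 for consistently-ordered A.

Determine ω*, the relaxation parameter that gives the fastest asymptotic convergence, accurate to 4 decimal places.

ω* = 1.9592

With n=150, ρ(Jacobi) = cos(π/151) = 0.9998.
√(1 − cos²(π/151)) = sin(π/151) ≈ 0.02080.
Young: ω* = 2/(1+√(1−ρ_J²)) = 2/(1+0.02080) = 2/1.02080 = 1.9592.
At ω = 1.9592 every |λ(B_ω)| = ω−1, so ρ_SOR = 0.9592.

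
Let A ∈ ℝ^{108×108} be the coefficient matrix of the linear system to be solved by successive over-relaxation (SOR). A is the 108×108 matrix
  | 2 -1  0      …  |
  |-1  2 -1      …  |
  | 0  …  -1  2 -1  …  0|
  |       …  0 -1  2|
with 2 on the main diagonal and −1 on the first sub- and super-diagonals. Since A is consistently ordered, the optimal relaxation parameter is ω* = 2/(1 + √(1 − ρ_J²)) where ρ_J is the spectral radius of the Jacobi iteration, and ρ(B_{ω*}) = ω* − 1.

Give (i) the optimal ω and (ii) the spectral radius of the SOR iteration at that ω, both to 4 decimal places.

ω* = 1.9440, ρ_SOR = 0.9440

n=108: λ(B_J) = 1 − λ(A)/2 = cos(kπ/109); k=1 gives ρ_J = 0.9996.
1 − cos²(π/109) = sin²(π/109) ⇒ √(1−ρ_J²) = sin(π/109) = 0.02882.
ω* = 2/(1 + 0.02882) = 2/1.02882 = 1.9440.
At ω = 1.9440 every |λ(B_ω)| = ω−1, so ρ_SOR = 0.9440.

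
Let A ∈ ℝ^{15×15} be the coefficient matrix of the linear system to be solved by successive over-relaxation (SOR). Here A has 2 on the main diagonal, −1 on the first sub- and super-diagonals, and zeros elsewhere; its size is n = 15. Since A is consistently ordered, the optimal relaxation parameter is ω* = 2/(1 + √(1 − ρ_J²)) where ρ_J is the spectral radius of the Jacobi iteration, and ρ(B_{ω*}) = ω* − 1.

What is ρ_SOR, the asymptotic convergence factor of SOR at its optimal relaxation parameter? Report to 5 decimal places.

ρ_SOR = 0.67351

½·tridiag(1,0,1) at n=15: λ_k = cos(kπ/16); max |λ| at k=1 ⇒ ρ_J = cos(π/16) ≈ 0.98079.
√(1−ρ_J²) simplifies to sin(π/16) = 0.195090.
ω* = 2 / (1 + 0.195090) = 2 / 1.195090 ≈ 1.67351.
At ω = 1.67351 every |λ(B_ω)| = ω−1, so ρ_SOR = 0.67351.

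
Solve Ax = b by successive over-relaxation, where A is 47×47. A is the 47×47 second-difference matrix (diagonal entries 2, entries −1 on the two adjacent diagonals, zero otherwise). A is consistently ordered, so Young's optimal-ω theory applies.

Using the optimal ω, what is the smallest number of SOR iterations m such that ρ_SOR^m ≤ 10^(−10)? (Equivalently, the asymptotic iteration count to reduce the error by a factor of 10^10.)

m = 176

With n=47, ρ(Jacobi) = cos(π/48) = 0.9978589.
√(1 − cos²(π/48)) = sin(π/48) ≈ 0.0654031.
ω* = 2/(1+0.0654031) = 1.8772237
ρ_SOR = ω* − 1 = 1.8772237 − 1 = 0.8772237.
ρ_SOR^m ≤ 10^(−10) ⇔ m ≥ 10·ln10/(−ln 0.8772237) = 23.0259/0.130993 = 175.780; m = ⌈175.780⌉ = 176.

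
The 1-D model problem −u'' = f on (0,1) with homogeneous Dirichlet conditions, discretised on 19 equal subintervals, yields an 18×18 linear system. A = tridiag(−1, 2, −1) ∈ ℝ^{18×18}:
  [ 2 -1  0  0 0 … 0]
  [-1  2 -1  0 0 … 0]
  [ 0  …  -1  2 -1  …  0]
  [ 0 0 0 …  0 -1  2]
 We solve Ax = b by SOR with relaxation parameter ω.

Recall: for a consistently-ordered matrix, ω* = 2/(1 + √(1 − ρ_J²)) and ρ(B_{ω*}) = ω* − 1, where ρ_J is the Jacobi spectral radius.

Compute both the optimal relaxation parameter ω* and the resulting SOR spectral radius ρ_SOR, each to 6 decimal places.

n=18: λ(B_J) = 1 − λ(A)/2 = cos(kπ/19); k=1 gives ρ_J = 0.986361.
root = sin(π/19) = 0.1645946  (since 1−cos² = sin²).
ω* = 2/(1+0.1645946) = 1.717336
At ω = 1.717336 every |λ(B_ω)| = ω−1, so ρ_SOR = 0.717336.

ω* = 1.717336, ρ_SOR = 0.717336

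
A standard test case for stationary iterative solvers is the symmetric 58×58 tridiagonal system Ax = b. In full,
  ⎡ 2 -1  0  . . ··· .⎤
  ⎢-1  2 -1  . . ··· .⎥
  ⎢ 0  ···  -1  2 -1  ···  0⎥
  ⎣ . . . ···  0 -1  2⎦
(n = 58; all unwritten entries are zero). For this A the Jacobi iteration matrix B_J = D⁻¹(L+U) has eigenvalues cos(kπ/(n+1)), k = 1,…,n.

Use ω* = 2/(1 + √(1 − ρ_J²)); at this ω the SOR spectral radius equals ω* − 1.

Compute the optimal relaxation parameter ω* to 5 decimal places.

ρ_J = max_k |cos(kπ/59)| = cos(π/59) = 0.99858
√(1−ρ_J²) simplifies to sin(π/59) = 0.053222.
[ω*] 2 ÷ (1 + 0.053222) = 2 ÷ 1.053222 = 1.89893.
At ω = 1.89893 every |λ(B_ω)| = ω−1, so ρ_SOR = 0.89893.

ω* = 1.89893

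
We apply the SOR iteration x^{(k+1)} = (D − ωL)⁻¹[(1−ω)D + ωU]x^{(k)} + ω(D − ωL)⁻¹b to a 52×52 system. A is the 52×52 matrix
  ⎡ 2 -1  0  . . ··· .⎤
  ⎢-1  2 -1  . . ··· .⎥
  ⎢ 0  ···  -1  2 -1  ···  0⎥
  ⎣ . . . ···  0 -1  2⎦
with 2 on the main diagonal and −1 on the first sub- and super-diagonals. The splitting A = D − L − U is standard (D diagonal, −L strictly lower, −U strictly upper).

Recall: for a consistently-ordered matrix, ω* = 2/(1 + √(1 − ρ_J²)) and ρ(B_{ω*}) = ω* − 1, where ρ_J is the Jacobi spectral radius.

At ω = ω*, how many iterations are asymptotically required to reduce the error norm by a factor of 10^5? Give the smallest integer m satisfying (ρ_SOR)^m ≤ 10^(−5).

m = 98

ρ_J = max_k |cos(kπ/53)| = cos(π/53) = 0.9982437
√(1−ρ_J²) simplifies to sin(π/53) = 0.0592406.
ω* = 2/(1+0.0592406) = 1.8881451
and ρ(B_{ω*}) = 1.8881451 − 1 = 0.8881451.
m ≥ 5·ln10 / (−ln 0.8881451) = 97.057; smallest integer m = 98.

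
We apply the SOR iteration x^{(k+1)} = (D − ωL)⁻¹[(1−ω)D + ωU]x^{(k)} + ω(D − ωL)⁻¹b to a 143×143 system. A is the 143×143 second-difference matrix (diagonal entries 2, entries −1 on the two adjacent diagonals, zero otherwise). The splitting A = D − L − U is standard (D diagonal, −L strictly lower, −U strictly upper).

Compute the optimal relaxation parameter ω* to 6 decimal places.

ω* = 1.957302

[ρ_J] n=143: ρ(B_J) = cos(π/(n+1)) = cos(π/144) = 0.999762.
√(1 − cos²(π/144)) = sin(π/144) ≈ 0.0218149.
So ω* = 2/1.0218149 = 1.957302 (Young).
[ρ_SOR] ω* − 1 = 0.957302.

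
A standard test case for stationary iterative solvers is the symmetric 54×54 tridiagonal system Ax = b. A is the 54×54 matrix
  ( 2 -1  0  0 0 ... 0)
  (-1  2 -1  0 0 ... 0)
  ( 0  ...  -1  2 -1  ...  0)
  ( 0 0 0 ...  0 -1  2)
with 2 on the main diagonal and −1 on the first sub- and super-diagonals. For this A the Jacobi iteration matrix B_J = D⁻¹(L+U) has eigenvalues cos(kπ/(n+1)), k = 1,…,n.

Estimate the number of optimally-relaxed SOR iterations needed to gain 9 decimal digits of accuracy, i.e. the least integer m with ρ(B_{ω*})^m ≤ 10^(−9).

m = 182

B_J for the 54×54 system has eigenvalues cos(kπ/55); ρ_J = cos(π/55) = 0.9983691.
√(1−ρ_J²) simplifies to sin(π/55) = 0.0570888.
So ω* = 2/1.0570888 = 1.8919886 (Young).
ρ_SOR = ω* − 1 ≈ 0.8919886.
(0.8919886)^m ≤ 10^{−9}  ⇒  m·ln(0.8919886) ≤ −9·ln10  ⇒  m ≥ 181.303  ⇒  m = 182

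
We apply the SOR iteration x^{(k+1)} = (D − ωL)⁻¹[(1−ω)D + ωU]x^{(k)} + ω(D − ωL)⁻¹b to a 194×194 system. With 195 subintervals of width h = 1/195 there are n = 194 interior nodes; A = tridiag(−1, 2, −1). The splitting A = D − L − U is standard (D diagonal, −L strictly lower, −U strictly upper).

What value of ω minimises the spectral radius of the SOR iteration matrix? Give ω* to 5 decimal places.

spectrum of D⁻¹(L+U) = {cos(kπ/195) : 1≤k≤194}; ρ_J = cos(π/195) = 0.99987.
√(1−ρ_J²) = |sin(π/195)| = 0.016110
Young: ω* = 2/(1+√(1−ρ_J²)) = 2/(1+0.016110) = 2/1.016110 = 1.96829.
[ρ_SOR] ω* − 1 = 0.96829.

ω* = 1.96829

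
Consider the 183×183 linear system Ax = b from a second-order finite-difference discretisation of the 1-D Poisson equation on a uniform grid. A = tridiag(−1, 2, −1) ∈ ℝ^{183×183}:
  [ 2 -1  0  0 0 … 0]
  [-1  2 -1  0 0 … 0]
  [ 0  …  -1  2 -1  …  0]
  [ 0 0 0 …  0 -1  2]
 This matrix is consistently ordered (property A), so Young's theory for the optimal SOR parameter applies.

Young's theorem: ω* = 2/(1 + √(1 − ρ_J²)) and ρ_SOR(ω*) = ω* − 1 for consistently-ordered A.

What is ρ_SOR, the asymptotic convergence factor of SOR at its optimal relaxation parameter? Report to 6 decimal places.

ρ_SOR = 0.966427

With n=183, ρ(Jacobi) = cos(π/184) = 0.999854.
√(1 − cos²(π/184)) = sin(π/184) ≈ 0.0170730.
ω* = 2 / (1 + 0.0170730) = 2 / 1.0170730 ≈ 1.966427.
Hence ρ(B_{ω*}) = 1.966427 − 1 = 0.966427.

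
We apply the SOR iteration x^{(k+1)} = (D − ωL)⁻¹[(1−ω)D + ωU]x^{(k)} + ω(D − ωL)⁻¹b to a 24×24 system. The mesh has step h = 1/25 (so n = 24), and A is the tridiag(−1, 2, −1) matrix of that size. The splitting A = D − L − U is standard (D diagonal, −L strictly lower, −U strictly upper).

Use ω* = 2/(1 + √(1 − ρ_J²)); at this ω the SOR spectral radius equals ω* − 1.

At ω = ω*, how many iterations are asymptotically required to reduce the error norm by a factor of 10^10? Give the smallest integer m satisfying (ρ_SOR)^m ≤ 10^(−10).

m = 92

With n=24, ρ(Jacobi) = cos(π/25) = 0.9921147.
√(1−ρ_J²) = |sin(π/25)| = 0.1253332
ω* = 2 / (1 + 0.1253332) = 2 / 1.1253332 ≈ 1.7772514.
Hence ρ(B_{ω*}) = 1.7772514 − 1 = 0.7772514.
(0.7772514)^m ≤ 10^{−10}  ⇒  m·ln(0.7772514) ≤ −10·ln10  ⇒  m ≥ 91.376  ⇒  m = 92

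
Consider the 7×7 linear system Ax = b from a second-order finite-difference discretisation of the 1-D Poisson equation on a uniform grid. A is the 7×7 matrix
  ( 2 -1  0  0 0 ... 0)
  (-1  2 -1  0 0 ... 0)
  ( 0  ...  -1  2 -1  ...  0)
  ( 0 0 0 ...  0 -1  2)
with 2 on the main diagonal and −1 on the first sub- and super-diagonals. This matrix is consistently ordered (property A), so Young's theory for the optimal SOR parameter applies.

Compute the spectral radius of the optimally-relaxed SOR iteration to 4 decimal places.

n=7: λ(B_J) = 1 − λ(A)/2 = cos(kπ/8); k=1 gives ρ_J = 0.9239.
√(1−ρ_J²) = |sin(π/8)| = 0.38268
Then 2/(1+√(1−ρ_J²)) = 2/(1+0.38268); ω* = 2/1.38268 = 1.4465.
and ρ(B_{ω*}) = 1.4465 − 1 = 0.4465.

ρ_SOR = 0.4465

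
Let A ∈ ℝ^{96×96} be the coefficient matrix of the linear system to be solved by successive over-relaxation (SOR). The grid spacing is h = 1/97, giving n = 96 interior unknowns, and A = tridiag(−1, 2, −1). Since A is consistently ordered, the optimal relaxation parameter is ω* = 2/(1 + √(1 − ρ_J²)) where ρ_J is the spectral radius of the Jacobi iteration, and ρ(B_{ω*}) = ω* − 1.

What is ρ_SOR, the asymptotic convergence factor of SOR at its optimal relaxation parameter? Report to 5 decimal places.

ρ_SOR = 0.93727

B_J for the 96×96 system has eigenvalues cos(kπ/97); ρ_J = cos(π/97) = 0.99948.
√(1−ρ_J²) = |sin(π/97)| = 0.032382
ω* = 2/(1+0.032382) = 1.93727
ρ_SOR = ω* − 1 = 1.93727 − 1 = 0.93727.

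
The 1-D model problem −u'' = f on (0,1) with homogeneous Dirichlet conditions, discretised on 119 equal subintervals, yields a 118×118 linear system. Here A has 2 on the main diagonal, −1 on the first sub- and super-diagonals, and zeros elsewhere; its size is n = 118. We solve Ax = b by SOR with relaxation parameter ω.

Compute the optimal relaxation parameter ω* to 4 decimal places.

spectrum of D⁻¹(L+U) = {cos(kπ/119) : 1≤k≤118}; ρ_J = cos(π/119) = 0.9997.
√(1−ρ_J²) simplifies to sin(π/119) = 0.02640.
ω* = 2/(1 + 0.02640) = 2/1.02640 = 1.9486.
[ρ_SOR] ω* − 1 = 0.9486.

ω* = 1.9486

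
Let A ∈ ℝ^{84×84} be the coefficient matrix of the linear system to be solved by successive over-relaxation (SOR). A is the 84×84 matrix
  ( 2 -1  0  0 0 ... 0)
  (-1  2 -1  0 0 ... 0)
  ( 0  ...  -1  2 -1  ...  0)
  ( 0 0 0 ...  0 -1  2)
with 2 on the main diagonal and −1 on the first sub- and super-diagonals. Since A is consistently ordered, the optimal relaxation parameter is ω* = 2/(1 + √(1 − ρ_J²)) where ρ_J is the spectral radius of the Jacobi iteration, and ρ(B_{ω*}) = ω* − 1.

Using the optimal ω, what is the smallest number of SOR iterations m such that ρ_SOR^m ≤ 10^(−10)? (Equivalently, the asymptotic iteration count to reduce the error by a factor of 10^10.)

m = 312

ρ_J = max_k |cos(kπ/85)| = cos(π/85) = 0.9993171
√(1 − cos²(π/85)) = sin(π/85) ≈ 0.0369515.
[ω*] 2 ÷ (1 + 0.0369515) = 2 ÷ 1.0369515 = 1.9287305.
ρ(B_{ω*}) = ω*−1 = 0.9287305
Need (0.9287305)^m ≤ 10^(−10): m ≥ 10·ln10/|ln 0.9287305| = 23.0259/0.0739367 = 311.427 ⇒ m = 312.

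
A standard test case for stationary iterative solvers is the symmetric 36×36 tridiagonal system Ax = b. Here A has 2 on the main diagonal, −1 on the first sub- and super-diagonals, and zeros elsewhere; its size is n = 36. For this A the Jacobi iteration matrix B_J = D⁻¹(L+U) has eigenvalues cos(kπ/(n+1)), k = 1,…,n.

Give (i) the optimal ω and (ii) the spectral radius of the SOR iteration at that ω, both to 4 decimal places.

ω* = 1.8436, ρ_SOR = 0.8436

ρ_J = max_k |cos(kπ/37)| = cos(π/37) = 0.9964
1 − cos²(π/37) = sin²(π/37) ⇒ √(1−ρ_J²) = sin(π/37) = 0.08481.
[ω*] 2 ÷ (1 + 0.08481) = 2 ÷ 1.08481 = 1.8436.
[ρ_SOR] ω* − 1 = 0.8436.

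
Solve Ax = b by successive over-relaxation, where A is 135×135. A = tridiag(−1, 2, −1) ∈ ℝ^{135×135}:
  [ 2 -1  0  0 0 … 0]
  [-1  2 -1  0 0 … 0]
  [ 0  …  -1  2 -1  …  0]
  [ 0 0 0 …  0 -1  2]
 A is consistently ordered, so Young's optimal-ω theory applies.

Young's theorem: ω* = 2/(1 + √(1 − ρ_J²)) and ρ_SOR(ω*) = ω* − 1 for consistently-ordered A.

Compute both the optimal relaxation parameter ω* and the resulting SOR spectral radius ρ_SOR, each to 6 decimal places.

n=135: λ(B_J) = 1 − λ(A)/2 = cos(kπ/136); k=1 gives ρ_J = 0.999733.
√(1−ρ_J²) = |sin(π/136)| = 0.0230979
[ω*] 2 ÷ (1 + 0.0230979) = 2 ÷ 1.0230979 = 1.954847.
ρ_SOR = ω* − 1 ≈ 0.954847.

ω* = 1.954847, ρ_SOR = 0.954847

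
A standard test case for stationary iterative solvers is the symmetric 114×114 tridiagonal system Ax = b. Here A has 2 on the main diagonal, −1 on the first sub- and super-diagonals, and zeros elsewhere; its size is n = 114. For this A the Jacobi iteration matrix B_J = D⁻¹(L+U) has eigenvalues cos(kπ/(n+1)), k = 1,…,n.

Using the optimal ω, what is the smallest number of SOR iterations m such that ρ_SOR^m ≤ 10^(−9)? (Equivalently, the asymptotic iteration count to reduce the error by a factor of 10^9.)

[ρ_J] n=114: ρ(B_J) = cos(π/(n+1)) = cos(π/115) = 0.9996269.
√(1−ρ_J²) simplifies to sin(π/115) = 0.0273148.
So ω* = 2/1.0273148 = 1.9468229 (Young).
Hence ρ(B_{ω*}) = 1.9468229 − 1 = 0.9468229.
Need (0.9468229)^m ≤ 10^(−9): m ≥ 9·ln10/|ln 0.9468229| = 20.7233/0.0546432 = 379.248 ⇒ m = 380.

m = 380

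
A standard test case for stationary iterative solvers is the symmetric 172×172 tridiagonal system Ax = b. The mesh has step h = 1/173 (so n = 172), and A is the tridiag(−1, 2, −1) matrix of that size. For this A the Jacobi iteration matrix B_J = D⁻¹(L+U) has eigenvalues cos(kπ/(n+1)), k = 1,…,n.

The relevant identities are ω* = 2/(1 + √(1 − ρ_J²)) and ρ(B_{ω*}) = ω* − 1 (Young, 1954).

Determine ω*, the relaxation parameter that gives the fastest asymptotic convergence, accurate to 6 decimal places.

B_J for the 172×172 system has eigenvalues cos(kπ/173); ρ_J = cos(π/173) = 0.999835.
1 − cos²(π/173) = sin²(π/173) ⇒ √(1−ρ_J²) = sin(π/173) = 0.0181585.
ω* = 2/(1 + 0.0181585) = 2/1.0181585 = 1.964331.
ρ(B_{ω*}) = ω*−1 = 0.964331

ω* = 1.964331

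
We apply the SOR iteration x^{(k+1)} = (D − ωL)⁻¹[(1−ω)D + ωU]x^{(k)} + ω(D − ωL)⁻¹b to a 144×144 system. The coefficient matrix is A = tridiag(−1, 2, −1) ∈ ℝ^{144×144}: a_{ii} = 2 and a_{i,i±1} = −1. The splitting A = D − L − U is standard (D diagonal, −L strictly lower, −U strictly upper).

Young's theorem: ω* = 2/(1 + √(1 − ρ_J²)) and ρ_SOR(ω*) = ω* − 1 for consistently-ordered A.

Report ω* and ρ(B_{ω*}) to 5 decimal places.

½·tridiag(1,0,1) at n=144: λ_k = cos(kπ/145); max |λ| at k=1 ⇒ ρ_J = cos(π/145) ≈ 0.99977.
root = sin(π/145) = 0.021664  (since 1−cos² = sin²).
Then 2/(1+√(1−ρ_J²)) = 2/(1+0.021664); ω* = 2/1.021664 = 1.95759.
Hence ρ(B_{ω*}) = 1.95759 − 1 = 0.95759.

ω* = 1.95759, ρ_SOR = 0.95759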